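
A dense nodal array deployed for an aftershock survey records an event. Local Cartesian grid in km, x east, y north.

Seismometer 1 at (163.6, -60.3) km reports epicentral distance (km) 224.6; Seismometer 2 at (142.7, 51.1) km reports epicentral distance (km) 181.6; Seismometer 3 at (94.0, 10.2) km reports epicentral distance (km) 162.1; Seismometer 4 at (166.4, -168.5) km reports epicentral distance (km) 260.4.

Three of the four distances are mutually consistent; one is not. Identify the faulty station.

Seismometer 2

Solve using three stations at a time. Using Seismometer 1, Seismometer 3, Seismometer 4 (subtract circle equations pairwise → linear system) gives (x, y) ≈ (-60.0, -40.0).
Distances from that point to each station vs reported:
  Seismometer 1: calculated 224.5 vs reported 224.6 → residual 0.1 km
  Seismometer 2: calculated 222.2 vs reported 181.6 → residual 40.6 km
  Seismometer 3: calculated 161.9 vs reported 162.1 → residual 0.2 km
  Seismometer 4: calculated 260.3 vs reported 260.4 → residual 0.1 km
Seismometer 1, Seismometer 3, Seismometer 4 are mutually consistent (residuals ≈ 0); Seismometer 2 is off by 40.6 km.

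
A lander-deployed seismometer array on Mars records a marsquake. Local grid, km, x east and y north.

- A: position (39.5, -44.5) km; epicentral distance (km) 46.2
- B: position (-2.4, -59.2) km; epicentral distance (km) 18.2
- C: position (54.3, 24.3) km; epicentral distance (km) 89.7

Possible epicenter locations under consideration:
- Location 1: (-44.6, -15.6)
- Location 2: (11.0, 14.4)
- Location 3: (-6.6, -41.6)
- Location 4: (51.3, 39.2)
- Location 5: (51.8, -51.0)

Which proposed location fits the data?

Location 3

For each candidate, compare |candidate − station| to the reported distance:
Location 1: residuals A 42.7, B 42.5, C 16.9 → max 42.7 km
Location 2: residuals A 19.2, B 56.6, C 45.3 → max 56.6 km
Location 3: residuals A 0.0, B 0.1, C 0.0 → max 0.1 km
Location 4: residuals A 38.3, B 93.9, C 74.5 → max 93.9 km
Location 5: residuals A 32.3, B 36.6, C 14.4 → max 36.6 km
Only Location 3 has all residuals ≈ 0.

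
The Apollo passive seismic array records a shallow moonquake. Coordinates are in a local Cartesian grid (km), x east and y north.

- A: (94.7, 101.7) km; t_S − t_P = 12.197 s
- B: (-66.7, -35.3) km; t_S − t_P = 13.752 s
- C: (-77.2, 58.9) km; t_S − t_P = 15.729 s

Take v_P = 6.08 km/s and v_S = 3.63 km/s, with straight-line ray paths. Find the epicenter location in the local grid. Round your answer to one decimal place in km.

(51.9, 0.5)

Distance from S−P lag: d = Δt · v_P v_S / (v_P − v_S) = Δt · (6.08·3.63)/(6.08−3.63) ≈ 9.0083·Δt.
So d_A = 109.87, d_B = 123.88, d_C = 141.69 km.
Circle about each station: (x − 94.7)² + (y − 101.7)² = 109.87²; (x + 66.7)² + (y + 35.3)² = 123.88²; (x + 77.2)² + (y − 58.9)² = 141.69².
Subtracting pairs of circle equations eliminates x²+y² and gives linear equations (the radical axes):
-322.8 x − 274.0 y = -16890.84
-343.8 x − 85.6 y = -17886.57
Solving the 2×2 system: x ≈ 51.9, y ≈ 0.5 km.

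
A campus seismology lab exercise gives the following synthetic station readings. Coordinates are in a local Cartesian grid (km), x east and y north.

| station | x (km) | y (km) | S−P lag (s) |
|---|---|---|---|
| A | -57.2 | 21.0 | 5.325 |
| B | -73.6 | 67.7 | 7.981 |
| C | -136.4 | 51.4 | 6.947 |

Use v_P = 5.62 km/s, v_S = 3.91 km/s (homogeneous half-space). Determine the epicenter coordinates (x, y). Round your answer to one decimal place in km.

Distance from S−P lag: d = Δt · v_P v_S / (v_P − v_S) = Δt · (5.62·3.91)/(5.62−3.91) ≈ 12.8504·Δt.
So d_A = 68.43, d_B = 102.56, d_C = 89.27 km.
Circle about each station: (x + 57.2)² + (y − 21.0)² = 68.43²; (x + 73.6)² + (y − 67.7)² = 102.56²; (x + 136.4)² + (y − 51.4)² = 89.27².
Subtracting the A equation from the B and C equations removes the quadratic terms:
-32.8 x + 93.4 y = 451.52
-158.4 x + 60.8 y = 14247.61
Solving the 2×2 system: x ≈ -101.8, y ≈ -30.9 km.

-101.8 km east, -30.9 km north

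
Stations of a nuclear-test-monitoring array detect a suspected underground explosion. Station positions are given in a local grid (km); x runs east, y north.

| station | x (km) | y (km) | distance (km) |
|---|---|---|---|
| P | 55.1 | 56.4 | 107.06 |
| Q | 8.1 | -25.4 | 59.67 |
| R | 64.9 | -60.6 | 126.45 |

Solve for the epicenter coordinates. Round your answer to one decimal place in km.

Circle about each station: (x − 55.1)² + (y − 56.4)² = 107.06²; (x − 8.1)² + (y + 25.4)² = 59.67²; (x − 64.9)² + (y + 60.6)² = 126.45².
Subtracting the P equation from the Q and R equations removes the quadratic terms:
-94.0 x − 163.6 y = 2395.13
19.6 x − 234.0 y = -2860.36
Solving the 2×2 system: x ≈ -40.8, y ≈ 8.8 km.

x ≈ -40.8 km, y ≈ 8.8 km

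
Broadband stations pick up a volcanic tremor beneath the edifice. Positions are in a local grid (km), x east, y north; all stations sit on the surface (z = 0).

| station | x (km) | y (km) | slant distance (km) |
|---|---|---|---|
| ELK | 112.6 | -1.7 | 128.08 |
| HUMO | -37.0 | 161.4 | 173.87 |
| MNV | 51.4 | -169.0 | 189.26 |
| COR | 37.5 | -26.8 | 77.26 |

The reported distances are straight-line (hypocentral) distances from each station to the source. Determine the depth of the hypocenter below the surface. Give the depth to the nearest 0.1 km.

Each station gives a sphere (x−x_i)² + (y−y_i)² + z² = d_i² (stations at z=0).
Subtracting the ELK sphere from HUMO and MNV: z² cancels, leaving linear equations in x and y:
-299.2 x + 326.2 y = 911.02
-122.4 x − 334.6 y = -893.55
Solving: x ≈ -0.095, y ≈ 2.705 km (keep extra digits for the depth step; rounded: -0.1, 2.7).
Then from the ELK sphere: z² = 128.08² − (x − 112.6)² − (y + 1.7)² with x = -0.095, y = 2.705, so z ≈ 60.704 ≈ 60.7 km.

depth ≈ 60.7 km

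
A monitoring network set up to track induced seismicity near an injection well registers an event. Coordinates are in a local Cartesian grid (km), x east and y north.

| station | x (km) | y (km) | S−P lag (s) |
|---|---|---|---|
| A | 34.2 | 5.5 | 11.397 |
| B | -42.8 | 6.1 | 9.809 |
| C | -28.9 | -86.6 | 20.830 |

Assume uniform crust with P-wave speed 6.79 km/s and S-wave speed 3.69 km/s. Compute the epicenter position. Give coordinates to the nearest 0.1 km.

x ≈ -18.0 km, y ≈ 81.4 km

Distance from S−P lag: d = Δt · v_P v_S / (v_P − v_S) = Δt · (6.79·3.69)/(6.79−3.69) ≈ 8.0823·Δt.
So d_A = 92.11, d_B = 79.28, d_C = 168.35 km.
Circle about each station: (x − 34.2)² + (y − 5.5)² = 92.11²; (x + 42.8)² + (y − 6.1)² = 79.28²; (x + 28.9)² + (y + 86.6)² = 168.35².
Subtracting pairs of circle equations eliminates x²+y² and gives linear equations (the radical axes):
-154.0 x + 1.2 y = 2868.09
-126.2 x − 184.2 y = -12722.59
Solving the 2×2 system: x ≈ -18.0, y ≈ 81.4 km.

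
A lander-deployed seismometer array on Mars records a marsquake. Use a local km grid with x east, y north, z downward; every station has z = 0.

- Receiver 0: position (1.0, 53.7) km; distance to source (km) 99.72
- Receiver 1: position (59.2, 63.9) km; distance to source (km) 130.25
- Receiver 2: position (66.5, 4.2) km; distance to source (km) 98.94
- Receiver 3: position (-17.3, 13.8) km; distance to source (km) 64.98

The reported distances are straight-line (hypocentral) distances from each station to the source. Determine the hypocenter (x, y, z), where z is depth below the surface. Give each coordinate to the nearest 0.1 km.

(-13.7, -35.4, 42.3)

Each station gives a sphere (x−x_i)² + (y−y_i)² + z² = d_i² (stations at z=0).
Subtracting the Receiver 0 sphere from Receiver 1 and Receiver 2: z² cancels, leaving linear equations in x and y:
116.4 x + 20.4 y = -2317.82
131.0 x − 99.0 y = 1710.15
Solving: x ≈ -13.706, y ≈ -35.411 km (keep extra digits for the depth step; rounded: -13.7, -35.4).
Then from the Receiver 0 sphere: z² = 99.72² − (x − 1.0)² − (y − 53.7)² with x = -13.706, y = -35.411, so z ≈ 42.273 ≈ 42.3 km.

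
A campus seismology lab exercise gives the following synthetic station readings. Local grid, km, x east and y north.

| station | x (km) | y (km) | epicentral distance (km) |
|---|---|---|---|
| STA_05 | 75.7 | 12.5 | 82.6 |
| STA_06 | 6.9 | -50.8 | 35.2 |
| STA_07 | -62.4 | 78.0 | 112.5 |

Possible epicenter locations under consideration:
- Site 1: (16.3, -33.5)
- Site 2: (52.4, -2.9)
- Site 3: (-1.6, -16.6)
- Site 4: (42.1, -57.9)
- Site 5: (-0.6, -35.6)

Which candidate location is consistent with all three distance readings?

Site 3

For each candidate, compare |candidate − station| to the reported distance:
Site 1: residuals STA_05 7.5, STA_06 15.5, STA_07 24.0 → max 24.0 km
Site 2: residuals STA_05 54.7, STA_06 30.9, STA_07 27.9 → max 54.7 km
Site 3: residuals STA_05 0.0, STA_06 0.0, STA_07 0.0 → max 0.0 km
Site 4: residuals STA_05 4.6, STA_06 0.7, STA_07 58.9 → max 58.9 km
Site 5: residuals STA_05 7.6, STA_06 18.3, STA_07 16.8 → max 18.3 km
Only Site 3 has all residuals ≈ 0.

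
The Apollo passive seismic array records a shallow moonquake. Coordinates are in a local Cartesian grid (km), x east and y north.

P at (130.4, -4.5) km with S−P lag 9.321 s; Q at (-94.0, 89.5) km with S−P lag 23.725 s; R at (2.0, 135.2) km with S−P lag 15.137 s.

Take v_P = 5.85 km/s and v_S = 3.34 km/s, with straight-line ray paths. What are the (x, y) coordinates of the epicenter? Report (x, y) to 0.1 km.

Distance from S−P lag: d = Δt · v_P v_S / (v_P − v_S) = Δt · (5.85·3.34)/(5.85−3.34) ≈ 7.7845·Δt.
So d_P = 72.56, d_Q = 184.69, d_R = 117.83 km.
Circle about each station: (x − 130.4)² + (y + 4.5)² = 72.56²; (x + 94.0)² + (y − 89.5)² = 184.69²; (x − 2.0)² + (y − 135.2)² = 117.83².
Subtracting the P equation from the Q and R equations removes the quadratic terms:
-448.8 x + 188.0 y = -29023.60
-256.8 x + 279.4 y = -7360.33
Solving the 2×2 system: x ≈ 87.2, y ≈ 53.8 km.

87.2 km east, 53.8 km north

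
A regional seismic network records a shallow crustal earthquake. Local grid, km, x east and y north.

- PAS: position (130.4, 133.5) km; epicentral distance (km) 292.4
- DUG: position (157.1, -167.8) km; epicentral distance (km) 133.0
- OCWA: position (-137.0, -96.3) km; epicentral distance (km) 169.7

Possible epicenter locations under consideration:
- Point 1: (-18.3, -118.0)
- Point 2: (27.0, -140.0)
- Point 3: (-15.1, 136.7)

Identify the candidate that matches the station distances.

For each candidate, compare |candidate − station| to the reported distance:
Point 1: residuals PAS 0.2, DUG 49.3, OCWA 49.0 → max 49.3 km
Point 2: residuals PAS 0.0, DUG 0.0, OCWA 0.0 → max 0.0 km
Point 3: residuals PAS 146.9, DUG 216.8, OCWA 93.3 → max 216.8 km
Only Point 2 has all residuals ≈ 0.

Point 2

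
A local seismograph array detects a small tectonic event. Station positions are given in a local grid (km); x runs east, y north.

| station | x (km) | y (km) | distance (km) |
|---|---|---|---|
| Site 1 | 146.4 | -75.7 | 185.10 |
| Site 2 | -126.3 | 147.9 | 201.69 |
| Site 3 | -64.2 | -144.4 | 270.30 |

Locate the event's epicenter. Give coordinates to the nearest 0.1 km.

Circle about each station: (x − 146.4)² + (y + 75.7)² = 185.10²; (x + 126.3)² + (y − 147.9)² = 201.69²; (x + 64.2)² + (y + 144.4)² = 270.30².
Subtracting the Site 1 equation from the Site 2 and Site 3 equations removes the quadratic terms:
-545.4 x + 447.2 y = 4245.80
-421.2 x − 137.4 y = -40990.53
Solving the 2×2 system: x ≈ 67.4, y ≈ 91.7 km.
Check against Site 1 (with the unrounded x, y): √((x − 146.4)²+(y + 75.7)²) = 185.10 ≈ 185.10 km. ✓

x ≈ 67.4 km, y ≈ 91.7 km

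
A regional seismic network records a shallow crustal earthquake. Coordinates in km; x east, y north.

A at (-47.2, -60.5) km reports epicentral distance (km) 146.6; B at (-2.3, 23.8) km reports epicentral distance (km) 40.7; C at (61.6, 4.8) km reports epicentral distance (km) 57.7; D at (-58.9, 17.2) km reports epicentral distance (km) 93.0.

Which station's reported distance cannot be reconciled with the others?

Solve using three stations at a time. Using B, C, D (subtract circle equations pairwise → linear system) gives (x, y) ≈ (27.6, 51.3).
Distances from that point to each station vs reported:
  A: calculated 134.5 vs reported 146.6 → residual 12.1 km
  B: calculated 40.6 vs reported 40.7 → residual 0.1 km
  C: calculated 57.7 vs reported 57.7 → residual 0.0 km
  D: calculated 93.0 vs reported 93.0 → residual 0.0 km
B, C, D are mutually consistent (residuals ≈ 0); A is off by 12.1 km.

A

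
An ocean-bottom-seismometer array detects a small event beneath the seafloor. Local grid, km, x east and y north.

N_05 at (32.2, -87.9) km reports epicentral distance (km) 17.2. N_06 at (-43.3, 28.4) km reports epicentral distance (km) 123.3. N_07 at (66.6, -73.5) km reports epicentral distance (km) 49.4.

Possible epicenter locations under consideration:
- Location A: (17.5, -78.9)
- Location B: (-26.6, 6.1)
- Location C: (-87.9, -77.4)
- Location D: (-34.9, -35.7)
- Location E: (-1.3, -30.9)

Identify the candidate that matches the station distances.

For each candidate, compare |candidate − station| to the reported distance:
Location A: residuals N_05 0.0, N_06 0.0, N_07 0.0 → max 0.0 km
Location B: residuals N_05 93.7, N_06 95.4, N_07 73.2 → max 95.4 km
Location C: residuals N_05 103.4, N_06 8.5, N_07 105.1 → max 105.1 km
Location D: residuals N_05 67.8, N_06 58.7, N_07 58.9 → max 67.8 km
Location E: residuals N_05 48.9, N_06 50.6, N_07 30.8 → max 50.6 km
Only Location A has all residuals ≈ 0.

Location A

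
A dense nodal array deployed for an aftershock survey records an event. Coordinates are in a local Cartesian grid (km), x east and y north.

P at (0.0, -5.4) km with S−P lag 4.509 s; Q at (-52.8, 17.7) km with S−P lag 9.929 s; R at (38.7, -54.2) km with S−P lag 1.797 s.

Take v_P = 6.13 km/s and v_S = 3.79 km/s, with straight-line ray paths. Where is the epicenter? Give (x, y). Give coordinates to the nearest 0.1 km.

25.5 km east, -42.2 km north

Distance from S−P lag: d = Δt · v_P v_S / (v_P − v_S) = Δt · (6.13·3.79)/(6.13−3.79) ≈ 9.9285·Δt.
So d_P = 44.77, d_Q = 98.58, d_R = 17.84 km.
Circle about each station: x² + (y + 5.4)² = 44.77²; (x + 52.8)² + (y − 17.7)² = 98.58²; (x − 38.7)² + (y + 54.2)² = 17.84².
Subtracting the P equation from the Q and R equations removes the quadratic terms:
-105.6 x + 46.2 y = -4641.69
77.4 x − 97.6 y = 6092.26
Solving the 2×2 system: x ≈ 25.5, y ≈ -42.2 km.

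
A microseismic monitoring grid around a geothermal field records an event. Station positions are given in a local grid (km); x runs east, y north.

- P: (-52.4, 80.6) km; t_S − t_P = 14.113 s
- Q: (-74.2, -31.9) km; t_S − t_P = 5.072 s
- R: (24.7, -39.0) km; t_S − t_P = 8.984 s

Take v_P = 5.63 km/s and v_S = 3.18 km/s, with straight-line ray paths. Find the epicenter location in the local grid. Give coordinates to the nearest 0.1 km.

Distance from S−P lag: d = Δt · v_P v_S / (v_P − v_S) = Δt · (5.63·3.18)/(5.63−3.18) ≈ 7.3075·Δt.
So d_P = 103.13, d_Q = 37.06, d_R = 65.65 km.
Circle about each station: (x + 52.4)² + (y − 80.6)² = 103.13²; (x + 74.2)² + (y + 31.9)² = 37.06²; (x − 24.7)² + (y + 39.0)² = 65.65².
Subtracting the P equation from the Q and R equations removes the quadratic terms:
-43.6 x − 225.0 y = 6543.48
154.2 x − 239.2 y = -785.16
Solving the 2×2 system: x ≈ -38.6, y ≈ -21.6 km.
Check against P (with the unrounded x, y): √((x + 52.4)²+(y − 80.6)²) = 103.13 ≈ 103.13 km. ✓

x ≈ -38.6 km, y ≈ -21.6 km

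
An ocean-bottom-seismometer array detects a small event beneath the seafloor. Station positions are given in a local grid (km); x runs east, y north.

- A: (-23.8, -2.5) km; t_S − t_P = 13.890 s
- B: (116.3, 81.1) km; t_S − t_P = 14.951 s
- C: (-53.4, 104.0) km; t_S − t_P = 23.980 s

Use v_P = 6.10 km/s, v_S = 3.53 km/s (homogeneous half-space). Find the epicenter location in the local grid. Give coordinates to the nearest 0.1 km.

Distance from S−P lag: d = Δt · v_P v_S / (v_P − v_S) = Δt · (6.10·3.53)/(6.10−3.53) ≈ 8.3786·Δt.
So d_A = 116.38, d_B = 125.27, d_C = 200.92 km.
Circle about each station: (x + 23.8)² + (y + 2.5)² = 116.38²; (x − 116.3)² + (y − 81.1)² = 125.27²; (x + 53.4)² + (y − 104.0)² = 200.92².
Subtracting pairs of circle equations eliminates x²+y² and gives linear equations (the radical axes):
280.2 x + 167.2 y = 17381.94
-59.2 x + 213.0 y = -13729.67
Solving the 2×2 system: x ≈ 86.2, y ≈ -40.5 km.
Check against A (with the unrounded x, y): √((x + 23.8)²+(y + 2.5)²) = 116.38 ≈ 116.38 km. ✓

(86.2, -40.5)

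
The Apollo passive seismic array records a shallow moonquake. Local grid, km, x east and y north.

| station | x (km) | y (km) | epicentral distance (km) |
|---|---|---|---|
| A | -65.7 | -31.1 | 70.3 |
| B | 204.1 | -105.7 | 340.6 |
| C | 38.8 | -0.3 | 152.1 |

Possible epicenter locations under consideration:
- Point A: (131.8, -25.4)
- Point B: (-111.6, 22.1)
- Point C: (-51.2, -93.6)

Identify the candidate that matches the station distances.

Point B

For each candidate, compare |candidate − station| to the reported distance:
Point A: residuals A 127.3, B 232.5, C 55.8 → max 232.5 km
Point B: residuals A 0.0, B 0.0, C 0.0 → max 0.0 km
Point C: residuals A 6.1, B 85.0, C 22.5 → max 85.0 km
Only Point B has all residuals ≈ 0.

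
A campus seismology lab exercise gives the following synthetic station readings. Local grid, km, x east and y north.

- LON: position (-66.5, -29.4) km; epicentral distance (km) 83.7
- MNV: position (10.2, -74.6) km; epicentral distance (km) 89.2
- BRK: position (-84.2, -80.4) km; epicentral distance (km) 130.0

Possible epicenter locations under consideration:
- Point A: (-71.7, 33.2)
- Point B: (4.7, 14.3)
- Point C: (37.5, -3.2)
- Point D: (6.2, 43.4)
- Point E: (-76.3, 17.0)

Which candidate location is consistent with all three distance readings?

Point B

For each candidate, compare |candidate − station| to the reported distance:
Point A: residuals LON 20.9, MNV 46.2, BRK 15.7 → max 46.2 km
Point B: residuals LON 0.2, MNV 0.1, BRK 0.1 → max 0.2 km
Point C: residuals LON 23.5, MNV 12.8, BRK 14.1 → max 23.5 km
Point D: residuals LON 19.2, MNV 28.9, BRK 23.3 → max 28.9 km
Point E: residuals LON 36.3, MNV 36.8, BRK 32.3 → max 36.8 km
Only Point B has all residuals ≈ 0.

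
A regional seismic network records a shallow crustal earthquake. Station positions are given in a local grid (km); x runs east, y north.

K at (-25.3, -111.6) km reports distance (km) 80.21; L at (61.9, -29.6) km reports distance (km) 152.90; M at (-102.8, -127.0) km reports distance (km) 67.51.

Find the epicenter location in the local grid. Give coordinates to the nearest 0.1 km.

(-87.7, -61.2)

Circle about each station: (x + 25.3)² + (y + 111.6)² = 80.21²; (x − 61.9)² + (y + 29.6)² = 152.90²; (x + 102.8)² + (y + 127.0)² = 67.51².
Subtracting pairs of circle equations eliminates x²+y² and gives linear equations (the radical axes):
174.4 x + 164.0 y = -25331.65
-155.0 x − 30.8 y = 15478.23
Solving the 2×2 system: x ≈ -87.7, y ≈ -61.2 km.
Check against K (with the unrounded x, y): √((x + 25.3)²+(y + 111.6)²) = 80.21 ≈ 80.21 km. ✓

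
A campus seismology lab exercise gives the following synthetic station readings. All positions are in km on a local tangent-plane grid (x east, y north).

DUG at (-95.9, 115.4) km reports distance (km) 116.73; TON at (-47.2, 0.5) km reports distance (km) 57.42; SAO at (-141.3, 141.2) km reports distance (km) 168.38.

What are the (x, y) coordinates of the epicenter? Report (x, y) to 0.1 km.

Circle about each station: (x + 95.9)² + (y − 115.4)² = 116.73²; (x + 47.2)² + (y − 0.5)² = 57.42²; (x + 141.3)² + (y − 141.2)² = 168.38².
Subtracting pairs of circle equations eliminates x²+y² and gives linear equations (the radical axes):
97.4 x − 229.8 y = -9957.04
-90.8 x + 51.6 y = 2663.23
Solving the 2×2 system: x ≈ -6.2, y ≈ 40.7 km.

(-6.2, 40.7)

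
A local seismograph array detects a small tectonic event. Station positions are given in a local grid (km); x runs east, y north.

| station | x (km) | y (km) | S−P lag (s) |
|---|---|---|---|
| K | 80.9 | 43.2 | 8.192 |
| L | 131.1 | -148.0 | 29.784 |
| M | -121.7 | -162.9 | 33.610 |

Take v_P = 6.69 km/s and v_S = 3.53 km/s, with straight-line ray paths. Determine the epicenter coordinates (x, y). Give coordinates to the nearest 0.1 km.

(19.7, 44.7)

Distance from S−P lag: d = Δt · v_P v_S / (v_P − v_S) = Δt · (6.69·3.53)/(6.69−3.53) ≈ 7.4733·Δt.
So d_K = 61.22, d_L = 222.59, d_M = 251.18 km.
Circle about each station: (x − 80.9)² + (y − 43.2)² = 61.22²; (x − 131.1)² + (y + 148.0)² = 222.59²; (x + 121.7)² + (y + 162.9)² = 251.18².
Subtracting pairs of circle equations eliminates x²+y² and gives linear equations (the radical axes):
100.4 x − 382.4 y = -15118.26
-405.2 x − 412.2 y = -26407.25
Solving the 2×2 system: x ≈ 19.7, y ≈ 44.7 km.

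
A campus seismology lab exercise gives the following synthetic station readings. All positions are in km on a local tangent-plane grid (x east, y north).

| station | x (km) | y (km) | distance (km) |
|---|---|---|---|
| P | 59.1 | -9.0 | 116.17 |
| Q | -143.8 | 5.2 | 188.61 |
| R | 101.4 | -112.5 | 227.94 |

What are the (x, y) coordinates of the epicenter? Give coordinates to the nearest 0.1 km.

x ≈ 19.2 km, y ≈ 100.1 km

Circle about each station: (x − 59.1)² + (y + 9.0)² = 116.17²; (x + 143.8)² + (y − 5.2)² = 188.61²; (x − 101.4)² + (y + 112.5)² = 227.94².
Subtracting the P equation from the Q and R equations removes the quadratic terms:
-405.8 x + 28.4 y = -4946.59
84.6 x − 207.0 y = -19096.77
Solving the 2×2 system: x ≈ 19.2, y ≈ 100.1 km.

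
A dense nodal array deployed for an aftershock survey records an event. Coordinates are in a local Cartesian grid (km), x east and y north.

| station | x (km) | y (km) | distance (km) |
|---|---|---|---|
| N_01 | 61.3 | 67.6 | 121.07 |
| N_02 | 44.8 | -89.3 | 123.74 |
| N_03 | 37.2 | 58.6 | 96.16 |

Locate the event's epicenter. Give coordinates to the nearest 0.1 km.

(-39.8, 1.0)

Circle about each station: (x − 61.3)² + (y − 67.6)² = 121.07²; (x − 44.8)² + (y + 89.3)² = 123.74²; (x − 37.2)² + (y − 58.6)² = 96.16².
Subtracting pairs of circle equations eliminates x²+y² and gives linear equations (the radical axes):
-33.0 x − 313.8 y = 1000.44
-48.2 x − 18.0 y = 1901.55
Solving the 2×2 system: x ≈ -39.8, y ≈ 1.0 km.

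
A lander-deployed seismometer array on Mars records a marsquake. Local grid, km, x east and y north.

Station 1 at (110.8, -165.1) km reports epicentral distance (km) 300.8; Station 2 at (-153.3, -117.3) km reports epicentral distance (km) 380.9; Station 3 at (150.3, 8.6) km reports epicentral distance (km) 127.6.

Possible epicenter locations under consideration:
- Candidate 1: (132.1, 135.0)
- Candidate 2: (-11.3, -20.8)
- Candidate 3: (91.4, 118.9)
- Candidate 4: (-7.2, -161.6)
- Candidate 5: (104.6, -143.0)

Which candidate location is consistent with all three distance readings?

For each candidate, compare |candidate − station| to the reported distance:
Candidate 1: residuals Station 1 0.1, Station 2 0.0, Station 3 0.1 → max 0.1 km
Candidate 2: residuals Station 1 111.8, Station 2 209.2, Station 3 36.7 → max 209.2 km
Candidate 3: residuals Station 1 16.1, Station 2 40.8, Station 3 2.6 → max 40.8 km
Candidate 4: residuals Station 1 182.7, Station 2 228.2, Station 3 104.3 → max 228.2 km
Candidate 5: residuals Station 1 277.8, Station 2 121.7, Station 3 30.7 → max 277.8 km
Only Candidate 1 has all residuals ≈ 0.

Candidate 1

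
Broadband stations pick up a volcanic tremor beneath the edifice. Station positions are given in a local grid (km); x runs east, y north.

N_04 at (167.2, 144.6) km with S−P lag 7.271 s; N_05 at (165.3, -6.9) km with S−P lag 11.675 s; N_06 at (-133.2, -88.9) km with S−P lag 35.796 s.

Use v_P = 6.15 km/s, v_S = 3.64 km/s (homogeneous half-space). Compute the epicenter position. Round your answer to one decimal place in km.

Distance from S−P lag: d = Δt · v_P v_S / (v_P − v_S) = Δt · (6.15·3.64)/(6.15−3.64) ≈ 8.9187·Δt.
So d_N_04 = 64.85, d_N_05 = 104.13, d_N_06 = 319.25 km.
Circle about each station: (x − 167.2)² + (y − 144.6)² = 64.85²; (x − 165.3)² + (y + 6.9)² = 104.13²; (x + 133.2)² + (y + 88.9)² = 319.25².
Subtracting pairs of circle equations eliminates x²+y² and gives linear equations (the radical axes):
-3.8 x − 303.0 y = -28130.83
-600.8 x − 467.0 y = -120934.59
Solving the 2×2 system: x ≈ 130.4, y ≈ 91.2 km.
Check against N_04 (with the unrounded x, y): √((x − 167.2)²+(y − 144.6)²) = 64.85 ≈ 64.85 km. ✓

(130.4, 91.2)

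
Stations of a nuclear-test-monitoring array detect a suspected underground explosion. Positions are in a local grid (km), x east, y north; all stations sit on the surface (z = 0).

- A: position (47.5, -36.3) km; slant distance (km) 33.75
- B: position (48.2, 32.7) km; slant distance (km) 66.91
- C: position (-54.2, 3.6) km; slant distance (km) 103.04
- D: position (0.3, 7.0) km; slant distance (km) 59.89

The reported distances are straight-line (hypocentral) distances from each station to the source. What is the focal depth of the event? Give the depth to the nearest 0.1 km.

31.1 km

Each station gives a sphere (x−x_i)² + (y−y_i)² + z² = d_i² (stations at z=0).
Subtracting the A sphere from B and C: z² cancels, leaving linear equations in x and y:
1.4 x + 138.0 y = -3519.30
-203.4 x + 79.8 y = -10101.52
Solving: x ≈ 39.501, y ≈ -25.903 km (keep extra digits for the depth step; rounded: 39.5, -25.9).
Then from the A sphere: z² = 33.75² − (x − 47.5)² − (y + 36.3)² with x = 39.501, y = -25.903, so z ≈ 31.096 ≈ 31.1 km.
Check against D (with the unrounded solution): distance 59.89 ≈ 59.89 km. ✓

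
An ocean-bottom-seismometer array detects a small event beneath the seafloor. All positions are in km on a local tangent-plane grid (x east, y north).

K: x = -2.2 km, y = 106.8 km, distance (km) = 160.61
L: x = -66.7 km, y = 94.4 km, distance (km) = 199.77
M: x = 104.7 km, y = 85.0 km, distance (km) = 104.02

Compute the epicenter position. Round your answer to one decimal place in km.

x ≈ 97.9 km, y ≈ -18.8 km

Circle about each station: (x + 2.2)² + (y − 106.8)² = 160.61²; (x + 66.7)² + (y − 94.4)² = 199.77²; (x − 104.7)² + (y − 85.0)² = 104.02².
Subtracting pairs of circle equations eliminates x²+y² and gives linear equations (the radical axes):
-129.0 x − 24.8 y = -12163.31
213.8 x − 43.6 y = 21751.42
Solving the 2×2 system: x ≈ 97.9, y ≈ -18.8 km.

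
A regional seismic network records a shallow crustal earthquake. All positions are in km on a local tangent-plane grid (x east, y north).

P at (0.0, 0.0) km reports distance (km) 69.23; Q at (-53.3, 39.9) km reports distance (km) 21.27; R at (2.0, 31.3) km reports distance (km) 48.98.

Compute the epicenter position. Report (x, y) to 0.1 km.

(-40.0, 56.5)

Circle about each station: x² + y² = 69.23²; (x + 53.3)² + (y − 39.9)² = 21.27²; (x − 2.0)² + (y − 31.3)² = 48.98².
Subtracting the P equation from the Q and R equations removes the quadratic terms:
-106.6 x + 79.8 y = 8773.28
4.0 x + 62.6 y = 3377.44
Solving the 2×2 system: x ≈ -40.0, y ≈ 56.5 km.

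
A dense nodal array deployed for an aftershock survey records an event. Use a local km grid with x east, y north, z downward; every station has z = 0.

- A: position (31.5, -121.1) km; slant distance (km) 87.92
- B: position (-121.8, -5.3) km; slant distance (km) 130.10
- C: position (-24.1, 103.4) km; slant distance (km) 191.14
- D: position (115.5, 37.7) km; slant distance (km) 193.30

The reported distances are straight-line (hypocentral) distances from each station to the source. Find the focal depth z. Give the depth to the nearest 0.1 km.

Each station gives a sphere (x−x_i)² + (y−y_i)² + z² = d_i² (stations at z=0).
Subtracting the A sphere from B and C: z² cancels, leaving linear equations in x and y:
-306.6 x + 231.6 y = -9990.21
-111.2 x + 449.0 y = -33189.66
Solving: x ≈ -28.605, y ≈ -81.003 km (keep extra digits for the depth step; rounded: -28.6, -81.0).
Then from the A sphere: z² = 87.92² − (x − 31.5)² − (y + 121.1)² with x = -28.605, y = -81.003, so z ≈ 50.095 ≈ 50.1 km.

depth ≈ 50.1 km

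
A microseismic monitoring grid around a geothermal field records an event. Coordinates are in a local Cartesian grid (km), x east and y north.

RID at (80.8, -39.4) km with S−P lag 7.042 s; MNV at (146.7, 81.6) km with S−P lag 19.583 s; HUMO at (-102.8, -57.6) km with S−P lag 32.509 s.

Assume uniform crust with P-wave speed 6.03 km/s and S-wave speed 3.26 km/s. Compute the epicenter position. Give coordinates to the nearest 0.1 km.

(127.9, -56.1)

Distance from S−P lag: d = Δt · v_P v_S / (v_P − v_S) = Δt · (6.03·3.26)/(6.03−3.26) ≈ 7.0967·Δt.
So d_RID = 49.97, d_MNV = 138.97, d_HUMO = 230.71 km.
Circle about each station: (x − 80.8)² + (y + 39.4)² = 49.97²; (x − 146.7)² + (y − 81.6)² = 138.97²; (x + 102.8)² + (y + 57.6)² = 230.71².
Subtracting pairs of circle equations eliminates x²+y² and gives linear equations (the radical axes):
131.8 x + 242.0 y = 3282.79
-367.2 x − 36.4 y = -44925.50
Solving the 2×2 system: x ≈ 127.9, y ≈ -56.1 km.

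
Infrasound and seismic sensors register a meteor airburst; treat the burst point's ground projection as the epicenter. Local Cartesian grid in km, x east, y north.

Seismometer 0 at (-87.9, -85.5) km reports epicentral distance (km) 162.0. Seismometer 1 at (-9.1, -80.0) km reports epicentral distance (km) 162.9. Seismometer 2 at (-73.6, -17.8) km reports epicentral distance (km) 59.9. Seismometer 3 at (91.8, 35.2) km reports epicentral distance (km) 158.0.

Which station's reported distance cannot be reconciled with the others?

Solve using three stations at a time. Using Seismometer 0, Seismometer 1, Seismometer 3 (subtract circle equations pairwise → linear system) gives (x, y) ≈ (-61.3, 74.4).
Distances from that point to each station vs reported:
  Seismometer 0: calculated 162.0 vs reported 162.0 → residual 0.0 km
  Seismometer 1: calculated 162.9 vs reported 162.9 → residual 0.0 km
  Seismometer 2: calculated 93.0 vs reported 59.9 → residual 33.1 km
  Seismometer 3: calculated 158.0 vs reported 158.0 → residual 0.0 km
Seismometer 0, Seismometer 1, Seismometer 3 are mutually consistent (residuals ≈ 0); Seismometer 2 is off by 33.1 km.

Seismometer 2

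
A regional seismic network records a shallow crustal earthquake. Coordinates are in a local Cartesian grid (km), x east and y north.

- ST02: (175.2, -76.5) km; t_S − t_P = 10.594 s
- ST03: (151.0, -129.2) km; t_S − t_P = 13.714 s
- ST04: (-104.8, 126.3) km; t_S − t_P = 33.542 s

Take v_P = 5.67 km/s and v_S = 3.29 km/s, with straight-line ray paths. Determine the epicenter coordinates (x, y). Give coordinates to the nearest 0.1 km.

Distance from S−P lag: d = Δt · v_P v_S / (v_P − v_S) = Δt · (5.67·3.29)/(5.67−3.29) ≈ 7.8379·Δt.
So d_ST02 = 83.04, d_ST03 = 107.49, d_ST04 = 262.90 km.
Circle about each station: (x − 175.2)² + (y + 76.5)² = 83.04²; (x − 151.0)² + (y + 129.2)² = 107.49²; (x + 104.8)² + (y − 126.3)² = 262.90².
Subtracting the ST02 equation from the ST03 and ST04 equations removes the quadratic terms:
-48.4 x − 105.4 y = -1712.11
-560.0 x + 405.6 y = -71833.33
Solving the 2×2 system: x ≈ 105.1, y ≈ -32.0 km.

105.1 km east, -32.0 km north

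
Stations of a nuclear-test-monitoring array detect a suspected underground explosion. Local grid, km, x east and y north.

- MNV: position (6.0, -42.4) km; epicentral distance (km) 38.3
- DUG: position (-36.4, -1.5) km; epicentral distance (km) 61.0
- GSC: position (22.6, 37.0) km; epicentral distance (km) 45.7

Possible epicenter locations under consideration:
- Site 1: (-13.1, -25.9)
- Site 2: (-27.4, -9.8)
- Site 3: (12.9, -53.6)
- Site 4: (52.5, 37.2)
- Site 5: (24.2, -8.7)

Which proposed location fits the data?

Site 5

For each candidate, compare |candidate − station| to the reported distance:
Site 1: residuals MNV 13.1, DUG 27.3, GSC 26.6 → max 27.3 km
Site 2: residuals MNV 8.4, DUG 48.8, GSC 22.8 → max 48.8 km
Site 3: residuals MNV 25.1, DUG 10.7, GSC 45.4 → max 45.4 km
Site 4: residuals MNV 53.9, DUG 36.0, GSC 15.8 → max 53.9 km
Site 5: residuals MNV 0.0, DUG 0.0, GSC 0.0 → max 0.0 km
Only Site 5 has all residuals ≈ 0.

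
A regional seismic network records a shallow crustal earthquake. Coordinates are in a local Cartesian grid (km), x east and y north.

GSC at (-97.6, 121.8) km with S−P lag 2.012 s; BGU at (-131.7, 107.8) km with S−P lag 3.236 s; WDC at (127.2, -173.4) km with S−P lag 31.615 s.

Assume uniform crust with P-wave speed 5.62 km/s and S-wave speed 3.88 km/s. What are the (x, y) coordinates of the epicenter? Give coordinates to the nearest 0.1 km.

x ≈ -111.4 km, y ≈ 142.9 km

Distance from S−P lag: d = Δt · v_P v_S / (v_P − v_S) = Δt · (5.62·3.88)/(5.62−3.88) ≈ 12.5320·Δt.
So d_GSC = 25.21, d_BGU = 40.55, d_WDC = 396.20 km.
Circle about each station: (x + 97.6)² + (y − 121.8)² = 25.21²; (x + 131.7)² + (y − 107.8)² = 40.55²; (x − 127.2)² + (y + 173.4)² = 396.20².
Subtracting pairs of circle equations eliminates x²+y² and gives linear equations (the radical axes):
-68.2 x − 28.0 y = 3595.97
449.6 x − 590.4 y = -134452.50
Solving the 2×2 system: x ≈ -111.4, y ≈ 142.9 km.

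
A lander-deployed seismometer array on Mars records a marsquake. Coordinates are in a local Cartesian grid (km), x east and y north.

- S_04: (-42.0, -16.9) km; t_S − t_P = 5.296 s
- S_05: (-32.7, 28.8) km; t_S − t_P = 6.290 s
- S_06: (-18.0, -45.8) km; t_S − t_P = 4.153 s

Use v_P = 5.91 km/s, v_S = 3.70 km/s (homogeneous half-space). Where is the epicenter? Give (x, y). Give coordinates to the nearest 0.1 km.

Distance from S−P lag: d = Δt · v_P v_S / (v_P − v_S) = Δt · (5.91·3.70)/(5.91−3.70) ≈ 9.8946·Δt.
So d_S_04 = 52.40, d_S_05 = 62.24, d_S_06 = 41.09 km.
Circle about each station: (x + 42.0)² + (y + 16.9)² = 52.40²; (x + 32.7)² + (y − 28.8)² = 62.24²; (x + 18.0)² + (y + 45.8)² = 41.09².
Subtracting the S_04 equation from the S_05 and S_06 equations removes the quadratic terms:
18.6 x + 91.4 y = -1278.94
48.0 x − 57.8 y = 1429.40
Solving the 2×2 system: x ≈ 10.4, y ≈ -16.1 km.
Check against S_04 (with the unrounded x, y): √((x + 42.0)²+(y + 16.9)²) = 52.39 ≈ 52.40 km. ✓

x ≈ 10.4 km, y ≈ -16.1 km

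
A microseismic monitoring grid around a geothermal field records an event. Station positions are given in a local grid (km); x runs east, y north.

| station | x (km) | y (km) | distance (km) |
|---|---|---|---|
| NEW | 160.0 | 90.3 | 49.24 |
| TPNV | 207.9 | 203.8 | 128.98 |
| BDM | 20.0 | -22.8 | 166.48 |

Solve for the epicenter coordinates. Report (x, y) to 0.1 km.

x ≈ 116.3 km, y ≈ 113.0 km

Circle about each station: (x − 160.0)² + (y − 90.3)² = 49.24²; (x − 207.9)² + (y − 203.8)² = 128.98²; (x − 20.0)² + (y + 22.8)² = 166.48².
Subtracting the NEW equation from the TPNV and BDM equations removes the quadratic terms:
95.8 x + 227.0 y = 36791.50
-280.0 x − 226.2 y = -58125.26
Solving the 2×2 system: x ≈ 116.3, y ≈ 113.0 km.
Check against NEW (with the unrounded x, y): √((x − 160.0)²+(y − 90.3)²) = 49.23 ≈ 49.24 km. ✓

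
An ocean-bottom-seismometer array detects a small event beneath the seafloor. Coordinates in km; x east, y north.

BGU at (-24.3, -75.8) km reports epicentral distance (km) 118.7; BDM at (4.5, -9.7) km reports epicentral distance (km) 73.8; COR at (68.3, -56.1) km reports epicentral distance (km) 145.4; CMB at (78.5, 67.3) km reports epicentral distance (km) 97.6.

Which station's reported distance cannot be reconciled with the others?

Solve using three stations at a time. Using BDM, COR, CMB (subtract circle equations pairwise → linear system) gives (x, y) ≈ (-18.8, 60.3).
Distances from that point to each station vs reported:
  BGU: calculated 136.2 vs reported 118.7 → residual 17.5 km
  BDM: calculated 73.8 vs reported 73.8 → residual 0.0 km
  COR: calculated 145.4 vs reported 145.4 → residual 0.0 km
  CMB: calculated 97.6 vs reported 97.6 → residual 0.0 km
BDM, COR, CMB are mutually consistent (residuals ≈ 0); BGU is off by 17.5 km.

BGU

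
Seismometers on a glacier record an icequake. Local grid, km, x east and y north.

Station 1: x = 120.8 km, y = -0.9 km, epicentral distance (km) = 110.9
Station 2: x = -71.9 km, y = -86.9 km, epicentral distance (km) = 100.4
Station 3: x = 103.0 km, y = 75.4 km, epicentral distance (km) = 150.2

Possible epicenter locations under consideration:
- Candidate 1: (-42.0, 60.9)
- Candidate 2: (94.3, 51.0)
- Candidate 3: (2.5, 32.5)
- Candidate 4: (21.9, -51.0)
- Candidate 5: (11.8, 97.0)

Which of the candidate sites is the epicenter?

Candidate 4

For each candidate, compare |candidate − station| to the reported distance:
Candidate 1: residuals Station 1 63.2, Station 2 50.4, Station 3 4.5 → max 63.2 km
Candidate 2: residuals Station 1 52.6, Station 2 115.6, Station 3 124.3 → max 124.3 km
Candidate 3: residuals Station 1 12.0, Station 2 40.3, Station 3 40.9 → max 40.9 km
Candidate 4: residuals Station 1 0.0, Station 2 0.0, Station 3 0.0 → max 0.0 km
Candidate 5: residuals Station 1 35.6, Station 2 101.7, Station 3 56.5 → max 101.7 km
Only Candidate 4 has all residuals ≈ 0.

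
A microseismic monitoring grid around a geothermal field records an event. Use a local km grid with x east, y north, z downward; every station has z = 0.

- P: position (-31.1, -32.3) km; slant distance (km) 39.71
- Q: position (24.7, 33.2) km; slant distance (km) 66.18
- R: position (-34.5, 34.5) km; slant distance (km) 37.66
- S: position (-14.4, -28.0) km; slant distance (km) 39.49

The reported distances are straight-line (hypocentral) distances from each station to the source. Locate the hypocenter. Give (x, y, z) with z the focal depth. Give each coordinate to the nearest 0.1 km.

Each station gives a sphere (x−x_i)² + (y−y_i)² + z² = d_i² (stations at z=0).
Subtracting the P sphere from Q and R: z² cancels, leaving linear equations in x and y:
111.6 x + 131.0 y = -3101.08
-6.8 x + 133.6 y = 528.61
Solving: x ≈ -30.603, y ≈ 2.399 km (keep extra digits for the depth step; rounded: -30.6, 2.4).
Then from the P sphere: z² = 39.71² − (x + 31.1)² − (y + 32.3)² with x = -30.603, y = 2.399, so z ≈ 19.303 ≈ 19.3 km.
Check against S (with the unrounded solution): distance 39.49 ≈ 39.49 km. ✓

x ≈ -30.6 km, y ≈ 2.4 km, depth ≈ 19.3 km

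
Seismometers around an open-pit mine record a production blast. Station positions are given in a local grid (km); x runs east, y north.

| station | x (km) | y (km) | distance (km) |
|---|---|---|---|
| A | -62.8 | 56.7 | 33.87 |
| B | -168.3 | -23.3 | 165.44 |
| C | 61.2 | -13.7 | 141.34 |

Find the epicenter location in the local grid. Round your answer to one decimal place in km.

Circle about each station: (x + 62.8)² + (y − 56.7)² = 33.87²; (x + 168.3)² + (y + 23.3)² = 165.44²; (x − 61.2)² + (y + 13.7)² = 141.34².
Subtracting the A equation from the B and C equations removes the quadratic terms:
-211.0 x − 160.0 y = -4514.17
248.0 x − 140.8 y = -22055.42
Solving the 2×2 system: x ≈ -41.7, y ≈ 83.2 km.

x ≈ -41.7 km, y ≈ 83.2 km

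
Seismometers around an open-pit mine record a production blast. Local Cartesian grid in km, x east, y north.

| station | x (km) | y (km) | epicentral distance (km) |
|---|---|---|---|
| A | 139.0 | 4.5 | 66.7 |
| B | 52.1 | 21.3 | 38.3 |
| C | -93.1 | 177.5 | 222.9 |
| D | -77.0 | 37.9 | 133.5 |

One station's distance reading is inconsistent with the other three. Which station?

D

Solve using three stations at a time. Using A, B, C (subtract circle equations pairwise → linear system) gives (x, y) ≈ (84.1, 42.3).
Distances from that point to each station vs reported:
  A: calculated 66.7 vs reported 66.7 → residual 0.0 km
  B: calculated 38.2 vs reported 38.3 → residual 0.1 km
  C: calculated 222.9 vs reported 222.9 → residual 0.0 km
  D: calculated 161.1 vs reported 133.5 → residual 27.6 km
A, B, C are mutually consistent (residuals ≈ 0); D is off by 27.6 km.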